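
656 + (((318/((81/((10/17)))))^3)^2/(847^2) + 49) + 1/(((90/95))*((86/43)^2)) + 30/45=705.93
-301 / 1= -301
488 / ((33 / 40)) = 19520 / 33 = 591.52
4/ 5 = 0.80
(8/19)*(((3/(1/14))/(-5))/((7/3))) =-144/95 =-1.52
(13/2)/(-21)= -13/42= -0.31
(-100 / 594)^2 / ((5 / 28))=0.16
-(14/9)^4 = -38416/6561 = -5.86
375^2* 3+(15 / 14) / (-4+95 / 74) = 197859190 / 469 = 421874.61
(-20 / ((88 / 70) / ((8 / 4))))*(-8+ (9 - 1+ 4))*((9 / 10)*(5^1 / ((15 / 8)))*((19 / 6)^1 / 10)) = -1064 / 11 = -96.73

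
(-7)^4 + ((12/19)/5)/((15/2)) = 1140483/475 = 2401.02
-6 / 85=-0.07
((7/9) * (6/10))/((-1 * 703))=-7/10545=-0.00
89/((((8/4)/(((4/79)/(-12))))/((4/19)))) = -178/4503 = -0.04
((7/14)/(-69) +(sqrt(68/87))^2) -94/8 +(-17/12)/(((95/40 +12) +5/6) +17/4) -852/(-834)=-1736530595/173187884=-10.03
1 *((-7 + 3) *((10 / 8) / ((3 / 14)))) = -70 / 3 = -23.33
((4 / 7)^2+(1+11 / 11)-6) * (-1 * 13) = 2340 / 49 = 47.76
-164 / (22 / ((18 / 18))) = -82 / 11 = -7.45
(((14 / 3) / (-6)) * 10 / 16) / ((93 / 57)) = -665 / 2232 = -0.30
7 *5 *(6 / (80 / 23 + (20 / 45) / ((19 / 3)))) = 137655 / 2326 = 59.18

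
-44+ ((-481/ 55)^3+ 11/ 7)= -828405862/ 1164625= -711.31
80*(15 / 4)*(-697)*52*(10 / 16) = -6795750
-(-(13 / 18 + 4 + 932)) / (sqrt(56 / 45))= 16861*sqrt(70) / 168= 839.70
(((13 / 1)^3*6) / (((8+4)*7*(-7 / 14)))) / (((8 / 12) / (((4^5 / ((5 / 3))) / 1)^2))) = -31100239872 / 175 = -177715656.41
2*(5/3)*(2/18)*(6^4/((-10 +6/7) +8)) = -420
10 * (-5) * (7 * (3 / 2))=-525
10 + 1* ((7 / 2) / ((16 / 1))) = 327 / 32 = 10.22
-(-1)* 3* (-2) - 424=-430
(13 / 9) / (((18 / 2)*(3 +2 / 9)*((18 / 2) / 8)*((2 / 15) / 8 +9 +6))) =2080 / 705483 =0.00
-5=-5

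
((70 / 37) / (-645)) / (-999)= 14 / 4768227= 0.00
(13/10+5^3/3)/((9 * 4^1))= 1289/1080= 1.19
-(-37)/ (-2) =-37/ 2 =-18.50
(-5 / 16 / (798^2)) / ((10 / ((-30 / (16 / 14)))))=5 / 3881472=0.00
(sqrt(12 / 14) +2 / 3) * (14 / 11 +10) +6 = 124 * sqrt(42) / 77 +446 / 33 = 23.95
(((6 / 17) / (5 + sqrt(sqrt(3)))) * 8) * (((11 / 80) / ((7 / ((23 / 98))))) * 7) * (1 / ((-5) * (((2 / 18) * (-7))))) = -6831 * 3^(1 / 4) / 7253764 - 6831 * 3^(3 / 4) / 181344100 + 6831 * sqrt(3) / 36268820 + 34155 / 7253764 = 0.00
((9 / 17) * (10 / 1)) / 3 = 1.76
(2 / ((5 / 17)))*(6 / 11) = 3.71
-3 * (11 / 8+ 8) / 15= -15 / 8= -1.88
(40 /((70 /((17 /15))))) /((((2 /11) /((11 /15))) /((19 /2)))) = 39083 /1575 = 24.81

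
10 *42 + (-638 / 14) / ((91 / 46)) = 252866 / 637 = 396.96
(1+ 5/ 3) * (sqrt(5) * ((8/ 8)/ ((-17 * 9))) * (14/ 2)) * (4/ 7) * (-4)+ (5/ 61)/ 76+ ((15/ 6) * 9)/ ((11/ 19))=128 * sqrt(5)/ 459+ 1981945/ 50996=39.49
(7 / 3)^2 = 49 / 9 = 5.44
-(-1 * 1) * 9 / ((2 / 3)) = 27 / 2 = 13.50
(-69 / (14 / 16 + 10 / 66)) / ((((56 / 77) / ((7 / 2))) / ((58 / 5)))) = -5084541 / 1355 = -3752.43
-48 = -48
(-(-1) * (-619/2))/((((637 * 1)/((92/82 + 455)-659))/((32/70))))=41190736/914095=45.06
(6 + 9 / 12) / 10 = 27 / 40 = 0.68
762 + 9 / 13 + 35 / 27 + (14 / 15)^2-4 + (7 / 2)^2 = 27136151 / 35100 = 773.11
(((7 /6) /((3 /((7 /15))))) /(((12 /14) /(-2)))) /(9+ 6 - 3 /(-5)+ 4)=-7 /324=-0.02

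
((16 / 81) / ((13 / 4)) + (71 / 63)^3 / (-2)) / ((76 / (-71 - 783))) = 259720127 / 35292348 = 7.36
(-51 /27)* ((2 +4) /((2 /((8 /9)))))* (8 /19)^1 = -1088 /513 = -2.12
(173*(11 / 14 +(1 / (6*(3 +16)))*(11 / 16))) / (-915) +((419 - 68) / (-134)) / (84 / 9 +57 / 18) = -1405994039 / 3913711200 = -0.36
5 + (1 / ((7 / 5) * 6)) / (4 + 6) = 5.01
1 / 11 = 0.09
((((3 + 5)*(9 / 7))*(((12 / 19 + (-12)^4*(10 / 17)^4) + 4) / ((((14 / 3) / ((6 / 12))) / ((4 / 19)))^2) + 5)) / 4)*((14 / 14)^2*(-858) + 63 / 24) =-1547399687491467 / 112282625644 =-13781.29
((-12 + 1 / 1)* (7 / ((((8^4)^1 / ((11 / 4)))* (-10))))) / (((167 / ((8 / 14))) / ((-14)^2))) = 5929 / 1710080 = 0.00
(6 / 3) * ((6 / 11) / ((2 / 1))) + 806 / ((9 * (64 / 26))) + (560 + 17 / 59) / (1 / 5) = 265262527 / 93456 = 2838.37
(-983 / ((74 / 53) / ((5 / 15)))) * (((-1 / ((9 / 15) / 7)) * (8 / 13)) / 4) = 1823465 / 4329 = 421.22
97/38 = 2.55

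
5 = 5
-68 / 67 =-1.01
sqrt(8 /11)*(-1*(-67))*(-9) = -1206*sqrt(22) /11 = -514.24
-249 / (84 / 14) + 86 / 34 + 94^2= 299099 / 34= 8797.03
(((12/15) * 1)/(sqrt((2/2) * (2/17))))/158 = sqrt(34)/395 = 0.01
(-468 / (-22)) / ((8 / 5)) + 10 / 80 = 1181 / 88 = 13.42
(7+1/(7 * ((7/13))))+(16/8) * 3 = 650/49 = 13.27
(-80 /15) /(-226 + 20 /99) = 264 /11177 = 0.02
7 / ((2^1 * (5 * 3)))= 7 / 30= 0.23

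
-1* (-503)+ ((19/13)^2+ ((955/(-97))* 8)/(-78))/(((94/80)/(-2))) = 1150263859/2311413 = 497.65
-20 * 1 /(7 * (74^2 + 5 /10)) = -40 /76671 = -0.00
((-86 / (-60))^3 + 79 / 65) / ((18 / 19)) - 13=-54390371 / 6318000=-8.61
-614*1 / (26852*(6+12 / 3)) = -307 / 134260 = -0.00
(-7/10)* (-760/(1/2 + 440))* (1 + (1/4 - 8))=-7182/881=-8.15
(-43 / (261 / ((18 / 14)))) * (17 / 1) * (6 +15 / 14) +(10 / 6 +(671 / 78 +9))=-114438 / 18473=-6.19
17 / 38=0.45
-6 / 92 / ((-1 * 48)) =1 / 736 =0.00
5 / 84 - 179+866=57713 / 84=687.06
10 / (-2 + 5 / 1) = 10 / 3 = 3.33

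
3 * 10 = 30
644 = 644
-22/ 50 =-11/ 25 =-0.44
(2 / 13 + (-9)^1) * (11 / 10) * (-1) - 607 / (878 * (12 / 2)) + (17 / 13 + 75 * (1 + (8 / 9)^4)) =6627290743 / 49924836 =132.75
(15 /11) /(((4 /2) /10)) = 75 /11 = 6.82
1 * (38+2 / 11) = 420 / 11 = 38.18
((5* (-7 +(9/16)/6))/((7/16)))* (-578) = 319345/7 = 45620.71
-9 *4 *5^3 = -4500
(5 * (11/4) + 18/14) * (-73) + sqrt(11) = -30733/28 + sqrt(11) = -1094.29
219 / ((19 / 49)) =564.79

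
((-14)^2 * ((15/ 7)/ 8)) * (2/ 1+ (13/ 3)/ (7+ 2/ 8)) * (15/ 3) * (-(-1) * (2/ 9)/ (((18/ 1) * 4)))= 19775/ 9396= 2.10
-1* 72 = -72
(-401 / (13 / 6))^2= 34253.47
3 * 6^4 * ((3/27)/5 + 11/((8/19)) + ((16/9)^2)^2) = 18967034/135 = 140496.55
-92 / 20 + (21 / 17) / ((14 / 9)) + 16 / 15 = -1397 / 510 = -2.74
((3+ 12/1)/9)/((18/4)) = 10/27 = 0.37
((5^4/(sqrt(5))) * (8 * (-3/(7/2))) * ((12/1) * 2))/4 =-36000 * sqrt(5)/7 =-11499.78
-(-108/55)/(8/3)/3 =0.25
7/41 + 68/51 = 185/123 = 1.50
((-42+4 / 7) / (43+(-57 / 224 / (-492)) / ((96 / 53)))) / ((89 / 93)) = -2717540352 / 2699320427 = -1.01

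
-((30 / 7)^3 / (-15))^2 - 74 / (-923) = -2981813974 / 108590027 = -27.46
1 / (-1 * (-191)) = 1 / 191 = 0.01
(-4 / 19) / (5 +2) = -4 / 133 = -0.03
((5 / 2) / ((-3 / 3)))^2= 25 / 4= 6.25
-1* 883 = -883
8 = 8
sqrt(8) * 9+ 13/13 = 1+ 18 * sqrt(2) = 26.46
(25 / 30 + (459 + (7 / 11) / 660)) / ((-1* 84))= -370933 / 67760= -5.47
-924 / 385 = -12 / 5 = -2.40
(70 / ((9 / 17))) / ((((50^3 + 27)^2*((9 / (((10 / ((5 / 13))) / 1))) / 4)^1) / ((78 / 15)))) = 91936 / 180881687007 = 0.00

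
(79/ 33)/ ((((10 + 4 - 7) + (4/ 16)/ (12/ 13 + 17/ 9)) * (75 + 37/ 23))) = 0.00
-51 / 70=-0.73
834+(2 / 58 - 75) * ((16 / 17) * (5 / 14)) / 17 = 48841318 / 58667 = 832.52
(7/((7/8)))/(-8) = -1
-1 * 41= -41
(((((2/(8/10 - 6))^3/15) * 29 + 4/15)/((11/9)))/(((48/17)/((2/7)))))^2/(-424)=-7703748441/19414553340582400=-0.00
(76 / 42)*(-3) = -38 / 7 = -5.43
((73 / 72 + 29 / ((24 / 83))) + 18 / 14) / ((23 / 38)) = 491207 / 2898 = 169.50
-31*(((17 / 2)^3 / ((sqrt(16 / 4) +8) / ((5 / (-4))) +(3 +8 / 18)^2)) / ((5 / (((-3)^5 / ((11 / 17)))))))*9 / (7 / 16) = 7612303.76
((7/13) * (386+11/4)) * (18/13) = 97965/338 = 289.84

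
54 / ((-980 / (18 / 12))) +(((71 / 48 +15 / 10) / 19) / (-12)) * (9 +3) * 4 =-9913 / 13965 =-0.71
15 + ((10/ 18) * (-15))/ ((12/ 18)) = 5/ 2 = 2.50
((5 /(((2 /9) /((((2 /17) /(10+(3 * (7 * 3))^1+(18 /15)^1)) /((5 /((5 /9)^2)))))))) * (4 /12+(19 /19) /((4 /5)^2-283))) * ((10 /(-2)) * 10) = -4850000 /133563339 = -0.04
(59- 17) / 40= 21 / 20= 1.05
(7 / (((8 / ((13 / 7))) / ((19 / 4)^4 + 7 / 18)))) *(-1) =-15259205 / 18432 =-827.86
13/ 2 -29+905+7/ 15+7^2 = 27959/ 30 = 931.97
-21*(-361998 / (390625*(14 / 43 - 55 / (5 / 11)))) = -326884194 / 2026953125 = -0.16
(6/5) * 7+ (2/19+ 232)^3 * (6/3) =857661498078/34295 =25008353.93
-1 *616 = -616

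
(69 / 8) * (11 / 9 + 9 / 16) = 5911 / 384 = 15.39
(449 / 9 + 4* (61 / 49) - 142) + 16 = -31369 / 441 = -71.13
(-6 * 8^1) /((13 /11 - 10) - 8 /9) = 4752 /961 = 4.94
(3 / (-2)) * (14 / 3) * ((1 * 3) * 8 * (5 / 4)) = -210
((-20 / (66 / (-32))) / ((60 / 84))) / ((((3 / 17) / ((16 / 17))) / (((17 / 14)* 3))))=8704 / 33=263.76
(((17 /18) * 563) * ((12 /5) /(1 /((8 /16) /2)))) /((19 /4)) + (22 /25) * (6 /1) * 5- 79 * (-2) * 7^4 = 108143696 /285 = 379451.56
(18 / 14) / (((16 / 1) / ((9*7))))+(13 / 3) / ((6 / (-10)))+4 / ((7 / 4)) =127 / 1008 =0.13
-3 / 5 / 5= -3 / 25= -0.12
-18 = -18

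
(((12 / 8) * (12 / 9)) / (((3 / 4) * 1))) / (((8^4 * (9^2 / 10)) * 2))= 5 / 124416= 0.00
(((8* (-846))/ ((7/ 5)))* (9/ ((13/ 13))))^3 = -28250009058816000/ 343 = -82361542445527.70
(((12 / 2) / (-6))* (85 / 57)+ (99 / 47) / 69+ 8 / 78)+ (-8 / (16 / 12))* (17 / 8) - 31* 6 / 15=-26.51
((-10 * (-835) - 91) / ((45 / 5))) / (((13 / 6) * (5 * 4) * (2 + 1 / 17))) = 46801 / 4550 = 10.29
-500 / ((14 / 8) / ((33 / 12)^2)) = -15125 / 7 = -2160.71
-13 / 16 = -0.81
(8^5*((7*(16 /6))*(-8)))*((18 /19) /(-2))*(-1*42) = -1849688064 /19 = -97352003.37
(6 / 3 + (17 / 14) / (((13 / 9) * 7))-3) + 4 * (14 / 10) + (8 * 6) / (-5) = -6217 / 1274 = -4.88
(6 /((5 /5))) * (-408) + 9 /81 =-22031 /9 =-2447.89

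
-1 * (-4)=4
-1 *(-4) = 4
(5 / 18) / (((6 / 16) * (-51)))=-20 / 1377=-0.01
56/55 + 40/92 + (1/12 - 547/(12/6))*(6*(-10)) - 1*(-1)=20755428/1265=16407.45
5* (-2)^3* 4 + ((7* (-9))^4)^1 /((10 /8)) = 63011044 /5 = 12602208.80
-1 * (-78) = 78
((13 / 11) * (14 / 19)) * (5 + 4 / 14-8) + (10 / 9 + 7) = 569 / 99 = 5.75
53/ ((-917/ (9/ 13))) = -477/ 11921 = -0.04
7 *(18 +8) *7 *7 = 8918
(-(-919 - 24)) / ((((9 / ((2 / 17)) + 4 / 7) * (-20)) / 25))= -33005 / 2158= -15.29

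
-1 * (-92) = 92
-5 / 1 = -5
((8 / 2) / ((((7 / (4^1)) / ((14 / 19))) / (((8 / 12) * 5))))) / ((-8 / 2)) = -80 / 57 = -1.40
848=848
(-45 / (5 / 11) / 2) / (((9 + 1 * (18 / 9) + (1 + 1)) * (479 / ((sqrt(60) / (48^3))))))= -11 * sqrt(15) / 76517376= -0.00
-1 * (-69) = 69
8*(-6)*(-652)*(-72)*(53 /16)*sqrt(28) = -14928192*sqrt(7) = -39496283.56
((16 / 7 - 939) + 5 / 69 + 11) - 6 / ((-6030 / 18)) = -149770577 / 161805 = -925.62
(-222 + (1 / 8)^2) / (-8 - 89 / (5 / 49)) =0.25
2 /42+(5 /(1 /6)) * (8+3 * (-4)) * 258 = -650159 /21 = -30959.95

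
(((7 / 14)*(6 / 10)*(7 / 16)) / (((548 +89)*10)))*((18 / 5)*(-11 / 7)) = -297 / 2548000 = -0.00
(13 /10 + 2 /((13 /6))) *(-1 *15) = -867 /26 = -33.35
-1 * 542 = -542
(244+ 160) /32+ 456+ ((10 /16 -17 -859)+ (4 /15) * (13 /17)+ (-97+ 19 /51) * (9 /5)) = -118417 /204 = -580.48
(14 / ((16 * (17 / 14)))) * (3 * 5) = 735 / 68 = 10.81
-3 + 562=559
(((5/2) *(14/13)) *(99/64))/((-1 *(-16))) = 0.26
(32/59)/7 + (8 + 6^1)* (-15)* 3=-260158/413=-629.92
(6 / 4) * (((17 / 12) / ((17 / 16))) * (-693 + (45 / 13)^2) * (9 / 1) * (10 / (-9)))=2301840 / 169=13620.36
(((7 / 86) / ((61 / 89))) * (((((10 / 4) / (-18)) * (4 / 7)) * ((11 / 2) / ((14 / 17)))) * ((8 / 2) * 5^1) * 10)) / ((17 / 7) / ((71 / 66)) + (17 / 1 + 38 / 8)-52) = 53711500 / 119427813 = 0.45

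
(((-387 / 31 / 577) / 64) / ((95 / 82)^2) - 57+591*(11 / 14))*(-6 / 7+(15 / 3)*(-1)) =-301968515765211 / 126561257200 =-2385.95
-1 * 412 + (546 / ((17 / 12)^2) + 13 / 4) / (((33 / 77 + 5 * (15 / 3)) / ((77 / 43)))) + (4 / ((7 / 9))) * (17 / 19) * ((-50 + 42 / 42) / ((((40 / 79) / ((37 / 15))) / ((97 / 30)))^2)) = -10654709007189011077 / 189126513000000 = -56336.41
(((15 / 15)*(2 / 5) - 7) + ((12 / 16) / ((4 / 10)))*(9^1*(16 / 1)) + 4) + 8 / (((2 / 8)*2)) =1417 / 5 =283.40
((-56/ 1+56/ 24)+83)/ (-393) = -88/ 1179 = -0.07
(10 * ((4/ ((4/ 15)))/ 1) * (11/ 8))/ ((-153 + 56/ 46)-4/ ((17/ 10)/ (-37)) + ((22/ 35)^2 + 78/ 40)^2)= -1936256437500/ 555992225329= -3.48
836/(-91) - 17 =-2383/91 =-26.19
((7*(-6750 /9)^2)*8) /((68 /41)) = 322875000 /17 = 18992647.06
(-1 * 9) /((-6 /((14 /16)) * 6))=7 /32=0.22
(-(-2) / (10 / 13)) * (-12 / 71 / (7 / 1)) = -156 / 2485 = -0.06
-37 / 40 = -0.92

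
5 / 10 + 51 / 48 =25 / 16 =1.56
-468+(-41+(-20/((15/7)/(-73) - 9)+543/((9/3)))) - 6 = -765428/2307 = -331.79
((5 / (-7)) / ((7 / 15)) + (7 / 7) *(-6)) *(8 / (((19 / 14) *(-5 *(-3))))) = -1968 / 665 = -2.96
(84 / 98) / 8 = 3 / 28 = 0.11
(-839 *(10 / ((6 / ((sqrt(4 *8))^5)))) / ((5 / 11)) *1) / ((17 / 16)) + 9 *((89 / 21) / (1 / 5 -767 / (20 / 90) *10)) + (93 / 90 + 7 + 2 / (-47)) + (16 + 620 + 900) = 657471480034 / 425826345 -604831744 *sqrt(2) / 51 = -16770245.33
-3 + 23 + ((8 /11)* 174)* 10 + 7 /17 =240457 /187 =1285.87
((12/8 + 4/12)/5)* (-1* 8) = -44/15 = -2.93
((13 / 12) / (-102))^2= 0.00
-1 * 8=-8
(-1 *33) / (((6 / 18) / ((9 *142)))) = -126522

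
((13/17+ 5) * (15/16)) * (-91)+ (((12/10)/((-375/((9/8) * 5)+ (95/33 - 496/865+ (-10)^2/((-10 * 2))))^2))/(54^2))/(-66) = -10618866539905640585/21591774679275792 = -491.80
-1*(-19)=19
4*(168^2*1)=112896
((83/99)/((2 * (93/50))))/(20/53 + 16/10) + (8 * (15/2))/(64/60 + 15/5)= 4375563575/294292548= 14.87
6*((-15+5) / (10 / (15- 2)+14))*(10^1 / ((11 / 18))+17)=-23855 / 176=-135.54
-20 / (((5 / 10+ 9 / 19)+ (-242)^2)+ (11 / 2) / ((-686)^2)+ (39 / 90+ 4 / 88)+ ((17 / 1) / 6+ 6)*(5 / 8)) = -118025476800 / 345643352619599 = -0.00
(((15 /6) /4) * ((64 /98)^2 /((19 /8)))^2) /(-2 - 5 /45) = -377487360 /39540770059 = -0.01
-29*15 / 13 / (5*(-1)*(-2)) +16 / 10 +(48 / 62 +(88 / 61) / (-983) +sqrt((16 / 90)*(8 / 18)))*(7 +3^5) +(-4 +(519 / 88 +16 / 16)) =200*sqrt(10) / 9 +2066273384711 / 10632639160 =264.61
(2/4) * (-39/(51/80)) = -520/17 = -30.59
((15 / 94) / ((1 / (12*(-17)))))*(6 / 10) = -918 / 47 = -19.53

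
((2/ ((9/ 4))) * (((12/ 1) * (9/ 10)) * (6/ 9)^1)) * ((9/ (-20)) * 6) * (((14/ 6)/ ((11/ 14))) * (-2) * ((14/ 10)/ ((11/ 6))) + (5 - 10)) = 2492208/ 15125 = 164.77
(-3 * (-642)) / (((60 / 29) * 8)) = 9309 / 80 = 116.36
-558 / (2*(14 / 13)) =-3627 / 14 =-259.07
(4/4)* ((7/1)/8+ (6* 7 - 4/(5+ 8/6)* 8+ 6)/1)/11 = 6661/1672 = 3.98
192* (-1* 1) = -192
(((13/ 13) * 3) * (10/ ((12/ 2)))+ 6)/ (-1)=-11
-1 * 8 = -8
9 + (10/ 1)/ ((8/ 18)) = 63/ 2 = 31.50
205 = 205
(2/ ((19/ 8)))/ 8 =2/ 19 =0.11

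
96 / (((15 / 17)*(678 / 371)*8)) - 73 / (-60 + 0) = 11741 / 1356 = 8.66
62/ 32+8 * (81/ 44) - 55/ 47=128171/ 8272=15.49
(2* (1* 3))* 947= 5682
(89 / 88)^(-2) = 0.98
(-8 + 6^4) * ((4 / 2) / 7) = 368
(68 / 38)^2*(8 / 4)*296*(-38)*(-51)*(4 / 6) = 46535936 / 19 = 2449259.79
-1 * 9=-9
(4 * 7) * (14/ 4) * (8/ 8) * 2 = 196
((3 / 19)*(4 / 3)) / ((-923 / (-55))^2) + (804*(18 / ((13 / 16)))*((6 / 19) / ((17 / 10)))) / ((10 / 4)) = 364183338884 / 275173067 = 1323.47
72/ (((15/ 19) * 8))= 57/ 5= 11.40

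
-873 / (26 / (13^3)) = -147537 / 2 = -73768.50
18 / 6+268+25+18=314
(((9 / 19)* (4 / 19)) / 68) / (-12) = -0.00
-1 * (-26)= 26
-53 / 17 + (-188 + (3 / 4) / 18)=-77959 / 408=-191.08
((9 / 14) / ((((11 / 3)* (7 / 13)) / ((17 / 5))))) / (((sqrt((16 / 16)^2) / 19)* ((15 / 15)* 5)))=113373 / 26950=4.21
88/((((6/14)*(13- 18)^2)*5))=616/375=1.64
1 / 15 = 0.07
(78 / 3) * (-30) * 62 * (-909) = 43959240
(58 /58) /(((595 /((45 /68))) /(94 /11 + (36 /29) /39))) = 160065 /16778762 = 0.01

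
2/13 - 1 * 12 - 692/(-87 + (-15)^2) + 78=54842/897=61.14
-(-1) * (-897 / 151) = -897 / 151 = -5.94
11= 11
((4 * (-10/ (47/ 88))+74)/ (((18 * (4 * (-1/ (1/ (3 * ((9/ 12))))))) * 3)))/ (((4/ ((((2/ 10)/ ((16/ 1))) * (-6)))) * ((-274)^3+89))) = 7/ 4176682034400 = 0.00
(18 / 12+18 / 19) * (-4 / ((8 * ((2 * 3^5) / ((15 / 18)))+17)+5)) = -465 / 222661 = -0.00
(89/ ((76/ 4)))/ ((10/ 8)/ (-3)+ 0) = -1068/ 95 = -11.24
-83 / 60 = -1.38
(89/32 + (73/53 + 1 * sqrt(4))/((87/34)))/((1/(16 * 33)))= 6656441/3074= 2165.40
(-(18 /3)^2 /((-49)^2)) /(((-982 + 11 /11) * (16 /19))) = 19 /1046836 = 0.00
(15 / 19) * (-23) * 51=-17595 / 19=-926.05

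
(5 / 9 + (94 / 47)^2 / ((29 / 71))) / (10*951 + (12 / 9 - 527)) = 2701 / 2344911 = 0.00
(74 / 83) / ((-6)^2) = 37 / 1494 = 0.02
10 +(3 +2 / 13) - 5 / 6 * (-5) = 1351 / 78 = 17.32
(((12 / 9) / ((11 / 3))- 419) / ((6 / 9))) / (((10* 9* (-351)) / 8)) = 614 / 3861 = 0.16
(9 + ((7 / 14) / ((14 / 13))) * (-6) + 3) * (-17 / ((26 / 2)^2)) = -2193 / 2366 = -0.93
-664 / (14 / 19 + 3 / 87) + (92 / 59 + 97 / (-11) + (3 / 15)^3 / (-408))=-28733749969 / 33099000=-868.12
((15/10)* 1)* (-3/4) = -9/8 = -1.12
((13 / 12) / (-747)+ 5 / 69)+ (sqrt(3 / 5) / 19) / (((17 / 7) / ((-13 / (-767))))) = 7 * sqrt(15) / 95285+ 14641 / 206172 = 0.07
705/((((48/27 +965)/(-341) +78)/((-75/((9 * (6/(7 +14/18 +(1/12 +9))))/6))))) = -110549875/83884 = -1317.89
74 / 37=2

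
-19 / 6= -3.17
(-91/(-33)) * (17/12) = 1547/396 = 3.91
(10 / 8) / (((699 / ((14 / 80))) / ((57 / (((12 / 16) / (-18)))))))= -399 / 932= -0.43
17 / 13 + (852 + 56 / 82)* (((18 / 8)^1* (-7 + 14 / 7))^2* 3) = 172561072 / 533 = 323754.36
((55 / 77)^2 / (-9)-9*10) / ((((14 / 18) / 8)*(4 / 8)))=-635440 / 343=-1852.59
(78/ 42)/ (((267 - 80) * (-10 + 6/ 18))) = -39/ 37961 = -0.00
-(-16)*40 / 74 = 320 / 37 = 8.65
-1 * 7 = -7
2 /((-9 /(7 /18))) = -7 /81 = -0.09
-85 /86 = -0.99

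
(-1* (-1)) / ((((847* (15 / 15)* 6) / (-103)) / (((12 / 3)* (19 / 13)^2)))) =-74366 / 429429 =-0.17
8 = 8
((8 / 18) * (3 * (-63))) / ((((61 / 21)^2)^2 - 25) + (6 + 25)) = -16336404 / 15012727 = -1.09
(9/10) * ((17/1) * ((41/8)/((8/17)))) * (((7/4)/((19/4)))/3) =248829/12160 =20.46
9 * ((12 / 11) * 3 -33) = -2943 / 11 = -267.55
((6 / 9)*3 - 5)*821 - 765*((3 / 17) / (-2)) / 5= -4899 / 2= -2449.50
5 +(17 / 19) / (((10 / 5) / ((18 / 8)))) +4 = 1521 / 152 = 10.01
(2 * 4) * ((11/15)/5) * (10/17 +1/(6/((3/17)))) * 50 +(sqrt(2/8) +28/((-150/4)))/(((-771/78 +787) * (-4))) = 3733892177/103045500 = 36.24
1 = 1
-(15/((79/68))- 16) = 244/79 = 3.09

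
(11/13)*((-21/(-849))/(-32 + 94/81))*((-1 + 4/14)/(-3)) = -1485/9190142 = -0.00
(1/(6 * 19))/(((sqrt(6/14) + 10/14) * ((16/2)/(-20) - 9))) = -175/21432 + 35 * sqrt(21)/21432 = -0.00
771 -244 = 527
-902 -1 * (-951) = 49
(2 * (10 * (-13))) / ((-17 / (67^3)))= 78198380 / 17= 4599904.71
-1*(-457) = 457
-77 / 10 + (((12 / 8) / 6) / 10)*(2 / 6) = -923 / 120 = -7.69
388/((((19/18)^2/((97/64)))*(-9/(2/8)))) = -84681/5776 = -14.66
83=83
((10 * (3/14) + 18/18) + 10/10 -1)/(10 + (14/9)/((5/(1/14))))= 90/287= 0.31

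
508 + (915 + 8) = 1431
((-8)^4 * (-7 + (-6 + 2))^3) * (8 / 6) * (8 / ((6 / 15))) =-436142080 / 3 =-145380693.33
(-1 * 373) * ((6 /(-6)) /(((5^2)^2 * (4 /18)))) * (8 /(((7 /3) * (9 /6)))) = 26856 /4375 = 6.14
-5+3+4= 2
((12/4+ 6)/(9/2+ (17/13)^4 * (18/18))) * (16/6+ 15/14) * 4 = 53808924/2968637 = 18.13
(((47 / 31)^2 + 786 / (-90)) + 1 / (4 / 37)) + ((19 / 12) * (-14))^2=42741319 / 86490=494.18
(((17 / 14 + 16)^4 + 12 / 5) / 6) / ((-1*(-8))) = 1829.48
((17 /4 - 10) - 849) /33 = -3419 /132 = -25.90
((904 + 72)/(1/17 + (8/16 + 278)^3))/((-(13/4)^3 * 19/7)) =-59465728/122630405956227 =-0.00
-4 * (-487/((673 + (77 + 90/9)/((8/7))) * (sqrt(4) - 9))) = -15584/41951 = -0.37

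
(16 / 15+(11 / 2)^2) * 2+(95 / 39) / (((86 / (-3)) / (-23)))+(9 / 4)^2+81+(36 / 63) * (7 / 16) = 20244773 / 134160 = 150.90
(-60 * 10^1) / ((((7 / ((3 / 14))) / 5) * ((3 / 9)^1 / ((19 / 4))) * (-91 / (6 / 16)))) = 192375 / 35672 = 5.39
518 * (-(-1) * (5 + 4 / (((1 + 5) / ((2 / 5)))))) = 40922 / 15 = 2728.13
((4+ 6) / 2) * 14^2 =980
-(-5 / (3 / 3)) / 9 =5 / 9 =0.56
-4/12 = -1/3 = -0.33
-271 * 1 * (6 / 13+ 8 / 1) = -2293.08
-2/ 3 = -0.67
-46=-46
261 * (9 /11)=2349 /11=213.55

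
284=284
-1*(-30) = 30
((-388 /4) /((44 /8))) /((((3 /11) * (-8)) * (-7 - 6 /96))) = -388 /339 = -1.14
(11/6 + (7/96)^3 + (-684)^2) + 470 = 414346494295/884736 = 468327.83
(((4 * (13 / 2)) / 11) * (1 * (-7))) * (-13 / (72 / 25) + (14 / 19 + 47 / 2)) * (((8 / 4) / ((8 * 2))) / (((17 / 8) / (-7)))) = 17186897 / 127908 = 134.37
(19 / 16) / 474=19 / 7584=0.00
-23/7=-3.29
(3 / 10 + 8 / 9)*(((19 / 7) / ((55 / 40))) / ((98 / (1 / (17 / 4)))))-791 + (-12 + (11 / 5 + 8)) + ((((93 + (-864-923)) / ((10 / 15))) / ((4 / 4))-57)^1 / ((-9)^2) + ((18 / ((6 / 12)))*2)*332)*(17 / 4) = 100662.89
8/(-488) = -1/61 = -0.02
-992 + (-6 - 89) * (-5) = -517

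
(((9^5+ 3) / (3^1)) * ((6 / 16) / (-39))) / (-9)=21.03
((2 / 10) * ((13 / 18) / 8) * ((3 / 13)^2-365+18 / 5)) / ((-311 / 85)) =2595373 / 1455480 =1.78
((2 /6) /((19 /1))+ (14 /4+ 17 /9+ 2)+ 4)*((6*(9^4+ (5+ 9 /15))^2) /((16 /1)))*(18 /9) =4205300972989 /11400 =368886050.26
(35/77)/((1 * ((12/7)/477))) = 5565/44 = 126.48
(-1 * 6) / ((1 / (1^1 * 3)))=-18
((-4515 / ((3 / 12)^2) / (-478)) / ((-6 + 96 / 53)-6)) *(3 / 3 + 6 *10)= -1946266 / 2151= -904.82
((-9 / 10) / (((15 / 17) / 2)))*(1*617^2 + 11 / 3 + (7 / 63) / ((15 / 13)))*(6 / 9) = -1747379782 / 3375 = -517742.16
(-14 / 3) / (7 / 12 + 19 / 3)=-56 / 83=-0.67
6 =6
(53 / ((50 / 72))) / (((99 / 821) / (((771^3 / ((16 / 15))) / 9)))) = 6647539186881 / 220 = 30216087213.10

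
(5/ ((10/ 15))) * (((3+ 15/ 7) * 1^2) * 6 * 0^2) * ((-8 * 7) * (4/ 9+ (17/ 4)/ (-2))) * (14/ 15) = 0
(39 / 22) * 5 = 195 / 22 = 8.86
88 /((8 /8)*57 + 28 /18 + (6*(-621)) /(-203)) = 160776 /140515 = 1.14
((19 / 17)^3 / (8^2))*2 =6859 / 157216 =0.04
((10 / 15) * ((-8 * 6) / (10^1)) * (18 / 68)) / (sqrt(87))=-24 * sqrt(87) / 2465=-0.09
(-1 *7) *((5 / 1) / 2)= -35 / 2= -17.50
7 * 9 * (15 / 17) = 945 / 17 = 55.59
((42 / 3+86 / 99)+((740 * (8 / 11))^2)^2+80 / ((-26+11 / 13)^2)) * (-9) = -131335560629335421712 / 173949721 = -755020243058.25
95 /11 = 8.64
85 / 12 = 7.08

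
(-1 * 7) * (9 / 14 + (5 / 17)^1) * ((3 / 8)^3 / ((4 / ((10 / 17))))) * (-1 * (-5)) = -150525 / 591872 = -0.25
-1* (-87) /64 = 1.36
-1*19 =-19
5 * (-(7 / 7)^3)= -5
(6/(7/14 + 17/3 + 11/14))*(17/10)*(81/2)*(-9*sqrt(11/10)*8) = -780759*sqrt(110)/1825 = -4486.94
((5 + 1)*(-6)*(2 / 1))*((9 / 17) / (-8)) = 4.76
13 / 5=2.60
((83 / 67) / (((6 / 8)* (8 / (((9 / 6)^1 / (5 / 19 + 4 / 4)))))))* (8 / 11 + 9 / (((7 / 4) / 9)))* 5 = 7135925 / 123816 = 57.63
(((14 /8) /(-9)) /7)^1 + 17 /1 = 611 /36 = 16.97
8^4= 4096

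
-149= -149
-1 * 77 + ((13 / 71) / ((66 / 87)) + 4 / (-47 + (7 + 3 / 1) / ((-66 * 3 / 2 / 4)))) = -563295173 / 7330466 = -76.84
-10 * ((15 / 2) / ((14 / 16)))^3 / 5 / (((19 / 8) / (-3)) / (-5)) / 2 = -25920000 / 6517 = -3977.29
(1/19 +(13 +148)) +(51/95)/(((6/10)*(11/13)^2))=373133/2299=162.30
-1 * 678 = -678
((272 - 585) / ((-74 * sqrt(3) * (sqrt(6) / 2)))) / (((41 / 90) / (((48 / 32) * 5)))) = 70425 * sqrt(2) / 3034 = 32.83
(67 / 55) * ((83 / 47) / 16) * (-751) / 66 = -1.53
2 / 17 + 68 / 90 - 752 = -574612 / 765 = -751.13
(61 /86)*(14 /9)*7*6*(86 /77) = 1708 /33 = 51.76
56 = 56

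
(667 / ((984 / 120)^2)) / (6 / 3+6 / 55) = 31625 / 6724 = 4.70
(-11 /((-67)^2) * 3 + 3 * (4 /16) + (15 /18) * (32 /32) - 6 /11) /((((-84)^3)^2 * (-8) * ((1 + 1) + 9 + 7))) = -610637 /29975176229471649792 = -0.00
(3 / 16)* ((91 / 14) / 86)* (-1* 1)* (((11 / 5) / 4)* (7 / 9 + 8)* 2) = -11297 / 82560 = -0.14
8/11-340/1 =-3732/11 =-339.27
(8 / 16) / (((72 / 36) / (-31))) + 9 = 5 / 4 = 1.25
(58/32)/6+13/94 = 0.44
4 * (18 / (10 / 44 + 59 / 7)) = 11088 / 1333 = 8.32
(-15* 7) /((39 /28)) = -980 /13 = -75.38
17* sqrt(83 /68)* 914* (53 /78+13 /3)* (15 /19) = 893435* sqrt(1411) /494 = 67935.93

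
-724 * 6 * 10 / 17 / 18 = -141.96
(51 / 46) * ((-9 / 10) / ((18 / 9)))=-459 / 920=-0.50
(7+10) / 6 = 17 / 6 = 2.83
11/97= 0.11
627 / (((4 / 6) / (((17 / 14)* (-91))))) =-415701 / 4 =-103925.25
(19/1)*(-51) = -969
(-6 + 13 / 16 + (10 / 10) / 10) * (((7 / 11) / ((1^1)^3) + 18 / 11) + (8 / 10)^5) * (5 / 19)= -3307393 / 950000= -3.48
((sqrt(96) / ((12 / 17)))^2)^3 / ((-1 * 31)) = -193100552 / 837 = -230705.56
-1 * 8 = -8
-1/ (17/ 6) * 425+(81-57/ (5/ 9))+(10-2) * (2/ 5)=-842/ 5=-168.40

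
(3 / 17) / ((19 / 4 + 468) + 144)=12 / 41939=0.00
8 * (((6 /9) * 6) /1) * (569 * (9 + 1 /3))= 509824 /3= 169941.33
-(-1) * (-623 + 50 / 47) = -29231 / 47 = -621.94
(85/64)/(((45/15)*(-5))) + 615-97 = 99439/192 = 517.91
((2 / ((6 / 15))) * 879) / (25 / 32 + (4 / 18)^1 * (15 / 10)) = 421920 / 107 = 3943.18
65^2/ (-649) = -4225/ 649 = -6.51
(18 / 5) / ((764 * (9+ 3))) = 3 / 7640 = 0.00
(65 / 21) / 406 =65 / 8526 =0.01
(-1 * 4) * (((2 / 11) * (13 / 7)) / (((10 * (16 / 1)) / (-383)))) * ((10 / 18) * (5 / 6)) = 24895 / 16632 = 1.50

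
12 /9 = 1.33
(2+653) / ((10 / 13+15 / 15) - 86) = -7.78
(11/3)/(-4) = -11/12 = -0.92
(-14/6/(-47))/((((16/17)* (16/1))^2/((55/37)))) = 111265/341901312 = 0.00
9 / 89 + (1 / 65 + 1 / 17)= 17243 / 98345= 0.18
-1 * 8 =-8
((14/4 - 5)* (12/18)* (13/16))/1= -13/16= -0.81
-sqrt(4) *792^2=-1254528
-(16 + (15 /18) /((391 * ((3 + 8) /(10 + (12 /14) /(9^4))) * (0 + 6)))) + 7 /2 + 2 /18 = -14683596737 /1185192162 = -12.39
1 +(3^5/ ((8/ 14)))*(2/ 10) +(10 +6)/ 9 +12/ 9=16049/ 180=89.16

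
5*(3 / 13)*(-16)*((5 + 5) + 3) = -240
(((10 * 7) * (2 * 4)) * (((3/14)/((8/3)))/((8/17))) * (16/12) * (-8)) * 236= -240720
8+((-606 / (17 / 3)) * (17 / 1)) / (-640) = 3469 / 320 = 10.84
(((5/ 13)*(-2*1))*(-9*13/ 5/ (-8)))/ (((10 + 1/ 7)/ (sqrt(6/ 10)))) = -63*sqrt(15)/ 1420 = -0.17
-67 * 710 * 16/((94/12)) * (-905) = 4132881600/47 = 87933651.06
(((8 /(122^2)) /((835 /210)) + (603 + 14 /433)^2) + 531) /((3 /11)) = 466723330871558992 /349520931069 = 1335322.98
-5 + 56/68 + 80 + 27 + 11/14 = 24659/238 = 103.61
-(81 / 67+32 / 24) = -511 / 201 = -2.54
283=283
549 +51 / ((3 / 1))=566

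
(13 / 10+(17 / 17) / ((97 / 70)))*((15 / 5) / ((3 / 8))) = 7844 / 485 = 16.17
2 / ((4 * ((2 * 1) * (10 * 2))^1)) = 0.01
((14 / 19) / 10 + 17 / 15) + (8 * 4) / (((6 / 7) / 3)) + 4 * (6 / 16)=65383 / 570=114.71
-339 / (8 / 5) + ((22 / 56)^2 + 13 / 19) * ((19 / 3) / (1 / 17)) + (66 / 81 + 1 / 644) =-58801021 / 486864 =-120.78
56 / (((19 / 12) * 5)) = 7.07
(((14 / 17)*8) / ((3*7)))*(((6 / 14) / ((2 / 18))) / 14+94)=73912 / 2499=29.58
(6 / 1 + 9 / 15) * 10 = 66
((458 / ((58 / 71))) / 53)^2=264355081 / 2362369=111.90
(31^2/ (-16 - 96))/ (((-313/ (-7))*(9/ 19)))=-18259/ 45072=-0.41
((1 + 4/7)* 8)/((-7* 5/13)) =-4.67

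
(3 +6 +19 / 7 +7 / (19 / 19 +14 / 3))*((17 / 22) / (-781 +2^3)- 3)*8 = -314579740 / 1011857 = -310.89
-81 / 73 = -1.11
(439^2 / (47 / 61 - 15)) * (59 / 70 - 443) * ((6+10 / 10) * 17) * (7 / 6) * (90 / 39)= 6185609254827 / 3224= 1918613292.44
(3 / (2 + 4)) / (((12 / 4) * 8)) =1 / 48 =0.02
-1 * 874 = -874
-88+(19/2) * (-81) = -1715/2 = -857.50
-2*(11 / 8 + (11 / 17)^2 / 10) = -2.83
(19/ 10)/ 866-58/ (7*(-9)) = 503477/ 545580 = 0.92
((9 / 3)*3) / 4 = 9 / 4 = 2.25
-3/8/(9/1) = -1/24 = -0.04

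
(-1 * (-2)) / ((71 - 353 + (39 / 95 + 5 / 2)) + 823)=380 / 103343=0.00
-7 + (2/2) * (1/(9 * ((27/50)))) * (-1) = -1751/243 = -7.21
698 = 698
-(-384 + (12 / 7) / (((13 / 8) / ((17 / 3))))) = 34400 / 91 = 378.02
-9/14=-0.64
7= 7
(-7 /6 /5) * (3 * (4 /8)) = -7 /20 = -0.35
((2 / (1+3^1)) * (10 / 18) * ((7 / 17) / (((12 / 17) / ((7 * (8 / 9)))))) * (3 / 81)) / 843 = 0.00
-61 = -61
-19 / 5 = -3.80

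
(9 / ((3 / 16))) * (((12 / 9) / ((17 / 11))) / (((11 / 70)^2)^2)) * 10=15366400000 / 22627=679117.87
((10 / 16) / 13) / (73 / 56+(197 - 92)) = 0.00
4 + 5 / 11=49 / 11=4.45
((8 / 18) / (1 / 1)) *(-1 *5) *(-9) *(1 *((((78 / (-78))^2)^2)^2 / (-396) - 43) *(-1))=85145 / 99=860.05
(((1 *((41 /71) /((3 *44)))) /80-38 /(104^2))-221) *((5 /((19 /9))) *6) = -3140.58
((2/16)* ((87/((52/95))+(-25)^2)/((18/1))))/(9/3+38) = 40765/307008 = 0.13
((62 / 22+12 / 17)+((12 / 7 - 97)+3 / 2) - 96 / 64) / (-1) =120116 / 1309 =91.76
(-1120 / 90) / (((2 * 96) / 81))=-21 / 4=-5.25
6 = 6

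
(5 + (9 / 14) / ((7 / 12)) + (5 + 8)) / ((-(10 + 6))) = -117 / 98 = -1.19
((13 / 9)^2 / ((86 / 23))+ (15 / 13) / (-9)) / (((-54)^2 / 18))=38921 / 14670396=0.00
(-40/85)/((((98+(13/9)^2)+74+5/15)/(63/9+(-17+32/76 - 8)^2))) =-8934948/5418971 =-1.65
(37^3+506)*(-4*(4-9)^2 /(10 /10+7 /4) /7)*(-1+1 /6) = 17053000 /77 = 221467.53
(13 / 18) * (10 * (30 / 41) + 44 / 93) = 193076 / 34317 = 5.63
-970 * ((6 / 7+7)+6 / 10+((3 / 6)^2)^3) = -8218.58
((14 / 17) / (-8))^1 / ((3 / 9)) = -21 / 68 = -0.31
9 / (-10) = -9 / 10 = -0.90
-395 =-395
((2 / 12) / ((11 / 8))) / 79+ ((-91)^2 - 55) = 8226.00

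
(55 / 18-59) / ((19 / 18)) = -53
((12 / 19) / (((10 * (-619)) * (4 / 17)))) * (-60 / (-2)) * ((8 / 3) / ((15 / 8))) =-1088 / 58805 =-0.02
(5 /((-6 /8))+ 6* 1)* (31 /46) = -31 /69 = -0.45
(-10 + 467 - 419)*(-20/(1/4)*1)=-3040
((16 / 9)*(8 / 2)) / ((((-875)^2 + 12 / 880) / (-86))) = -0.00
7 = 7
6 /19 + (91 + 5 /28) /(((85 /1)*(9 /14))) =19229 /9690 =1.98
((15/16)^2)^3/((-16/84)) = -239203125/67108864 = -3.56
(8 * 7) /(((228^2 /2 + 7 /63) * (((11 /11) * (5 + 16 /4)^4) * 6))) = 28 /511602723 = 0.00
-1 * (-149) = 149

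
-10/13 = -0.77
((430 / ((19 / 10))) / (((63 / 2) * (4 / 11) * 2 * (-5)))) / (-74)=2365 / 88578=0.03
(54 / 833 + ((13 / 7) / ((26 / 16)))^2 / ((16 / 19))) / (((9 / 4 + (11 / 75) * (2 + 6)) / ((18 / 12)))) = 605700 / 855491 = 0.71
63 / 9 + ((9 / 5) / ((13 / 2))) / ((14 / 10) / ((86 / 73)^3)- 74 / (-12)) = 6131759891 / 871058981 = 7.04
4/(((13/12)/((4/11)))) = 192/143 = 1.34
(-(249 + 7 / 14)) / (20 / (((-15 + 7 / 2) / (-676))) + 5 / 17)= -195109 / 919590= -0.21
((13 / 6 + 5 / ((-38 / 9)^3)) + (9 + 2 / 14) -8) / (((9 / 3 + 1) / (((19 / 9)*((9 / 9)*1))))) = 3737059 / 2183328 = 1.71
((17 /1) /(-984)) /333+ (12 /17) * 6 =23592095 /5570424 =4.24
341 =341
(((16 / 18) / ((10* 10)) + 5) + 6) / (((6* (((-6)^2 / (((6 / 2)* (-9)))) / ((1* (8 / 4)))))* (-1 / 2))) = 2477 / 450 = 5.50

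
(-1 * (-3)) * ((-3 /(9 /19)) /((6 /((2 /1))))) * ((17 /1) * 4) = -1292 /3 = -430.67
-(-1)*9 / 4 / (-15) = -3 / 20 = -0.15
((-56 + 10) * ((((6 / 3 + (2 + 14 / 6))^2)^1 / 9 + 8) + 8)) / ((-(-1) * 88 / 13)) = -495443 / 3564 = -139.01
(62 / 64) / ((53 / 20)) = 155 / 424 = 0.37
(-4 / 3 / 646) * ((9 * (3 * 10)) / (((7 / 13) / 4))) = -9360 / 2261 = -4.14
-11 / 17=-0.65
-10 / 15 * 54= -36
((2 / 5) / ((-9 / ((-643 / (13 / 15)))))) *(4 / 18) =2572 / 351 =7.33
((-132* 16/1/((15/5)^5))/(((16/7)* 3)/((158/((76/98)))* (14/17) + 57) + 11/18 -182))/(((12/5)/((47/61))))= 42041199200/2732551210341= 0.02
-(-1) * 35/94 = 35/94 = 0.37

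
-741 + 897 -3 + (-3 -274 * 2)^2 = 303754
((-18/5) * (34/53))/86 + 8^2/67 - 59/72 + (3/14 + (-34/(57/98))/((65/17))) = -1422337185167/95042230920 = -14.97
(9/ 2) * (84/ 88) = 189/ 44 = 4.30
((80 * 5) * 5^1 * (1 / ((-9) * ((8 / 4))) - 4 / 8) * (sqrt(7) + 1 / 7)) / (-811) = 10000 / 51093 + 10000 * sqrt(7) / 7299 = 3.82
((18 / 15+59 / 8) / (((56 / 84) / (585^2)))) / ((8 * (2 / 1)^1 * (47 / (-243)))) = -17114466915 / 12032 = -1422412.48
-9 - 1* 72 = -81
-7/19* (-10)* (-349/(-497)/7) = 3490/9443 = 0.37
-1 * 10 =-10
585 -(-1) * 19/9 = 5284/9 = 587.11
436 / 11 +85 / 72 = 32327 / 792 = 40.82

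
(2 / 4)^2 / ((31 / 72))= 18 / 31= 0.58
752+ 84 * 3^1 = 1004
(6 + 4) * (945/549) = 1050/61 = 17.21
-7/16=-0.44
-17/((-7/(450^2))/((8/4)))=6885000/7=983571.43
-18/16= -1.12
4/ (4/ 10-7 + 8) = 20/ 7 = 2.86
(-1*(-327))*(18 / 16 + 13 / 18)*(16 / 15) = 28994 / 45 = 644.31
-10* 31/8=-155/4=-38.75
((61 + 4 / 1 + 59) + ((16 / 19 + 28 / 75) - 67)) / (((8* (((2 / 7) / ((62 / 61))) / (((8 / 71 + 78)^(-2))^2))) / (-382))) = -87373459988257499 / 328945653044609851200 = -0.00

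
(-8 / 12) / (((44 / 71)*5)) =-71 / 330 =-0.22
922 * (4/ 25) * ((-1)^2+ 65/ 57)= 449936/ 1425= 315.74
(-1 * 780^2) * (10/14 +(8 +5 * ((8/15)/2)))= -42790800/7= -6112971.43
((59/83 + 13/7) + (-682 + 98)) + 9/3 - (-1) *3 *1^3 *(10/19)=-6367881/11039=-576.85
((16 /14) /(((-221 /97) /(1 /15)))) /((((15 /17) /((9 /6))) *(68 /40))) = -776 /23205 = -0.03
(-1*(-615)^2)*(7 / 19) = -2647575 / 19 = -139346.05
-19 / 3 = -6.33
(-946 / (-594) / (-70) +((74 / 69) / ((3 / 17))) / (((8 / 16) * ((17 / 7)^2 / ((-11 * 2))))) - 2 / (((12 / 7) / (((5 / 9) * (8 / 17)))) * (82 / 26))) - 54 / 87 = -4498542493 / 97628790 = -46.08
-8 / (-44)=0.18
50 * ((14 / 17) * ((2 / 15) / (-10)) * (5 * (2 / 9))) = -280 / 459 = -0.61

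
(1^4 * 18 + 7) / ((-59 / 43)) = -1075 / 59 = -18.22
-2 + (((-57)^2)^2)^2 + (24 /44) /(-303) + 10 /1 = 123797793551441997 /1111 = 111429157112009.00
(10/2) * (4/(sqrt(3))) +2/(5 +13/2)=4/23 +20 * sqrt(3)/3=11.72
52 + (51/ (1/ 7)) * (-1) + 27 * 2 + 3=-248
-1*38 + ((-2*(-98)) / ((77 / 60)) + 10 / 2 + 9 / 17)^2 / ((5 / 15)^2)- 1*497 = 7863535109 / 34969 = 224871.60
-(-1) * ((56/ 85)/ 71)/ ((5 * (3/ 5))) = 56/ 18105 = 0.00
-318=-318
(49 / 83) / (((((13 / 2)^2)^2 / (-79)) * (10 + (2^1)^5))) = -4424 / 7111689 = -0.00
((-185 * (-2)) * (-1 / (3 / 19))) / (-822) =3515 / 1233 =2.85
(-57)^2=3249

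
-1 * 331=-331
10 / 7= 1.43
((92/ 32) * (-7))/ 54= -0.37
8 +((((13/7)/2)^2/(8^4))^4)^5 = 98948763956492251671935825660255386082598295198088289794315066850572120641140421284824363208846314161796185878655695009/12368595494561531458991978207531923260324786899761036224289383356321515080097404079592478970364549160519355715263922176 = 8.00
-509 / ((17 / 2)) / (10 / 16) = -8144 / 85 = -95.81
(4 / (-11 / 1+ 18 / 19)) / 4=-19 / 191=-0.10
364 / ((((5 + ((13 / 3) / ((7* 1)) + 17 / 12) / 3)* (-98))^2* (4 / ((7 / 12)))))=13 / 75843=0.00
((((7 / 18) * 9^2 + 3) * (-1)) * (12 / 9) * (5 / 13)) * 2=-460 / 13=-35.38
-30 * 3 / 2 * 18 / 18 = -45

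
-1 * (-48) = 48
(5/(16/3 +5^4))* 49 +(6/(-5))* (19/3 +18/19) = -299941/35929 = -8.35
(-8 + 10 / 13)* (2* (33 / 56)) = -8.52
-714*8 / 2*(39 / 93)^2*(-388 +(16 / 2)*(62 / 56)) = 182998608 / 961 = 190425.19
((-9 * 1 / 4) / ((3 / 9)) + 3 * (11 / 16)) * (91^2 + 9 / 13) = -4037325 / 104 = -38820.43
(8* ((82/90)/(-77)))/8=-41/3465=-0.01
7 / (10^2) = 7 / 100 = 0.07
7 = 7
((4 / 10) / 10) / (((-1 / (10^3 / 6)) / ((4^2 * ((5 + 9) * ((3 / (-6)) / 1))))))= 2240 / 3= 746.67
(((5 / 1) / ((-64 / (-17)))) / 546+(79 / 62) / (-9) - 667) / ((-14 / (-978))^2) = -57603277935895 / 17693312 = -3255652.64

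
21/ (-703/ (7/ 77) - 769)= -7/ 2834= -0.00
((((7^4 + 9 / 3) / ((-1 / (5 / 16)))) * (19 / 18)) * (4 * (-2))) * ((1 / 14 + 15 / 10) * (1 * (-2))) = -1256090 / 63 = -19937.94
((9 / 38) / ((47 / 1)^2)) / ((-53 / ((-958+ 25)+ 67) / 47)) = 3897 / 47329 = 0.08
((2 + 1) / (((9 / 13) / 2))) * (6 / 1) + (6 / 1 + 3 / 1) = 61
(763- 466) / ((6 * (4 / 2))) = 24.75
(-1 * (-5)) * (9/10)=4.50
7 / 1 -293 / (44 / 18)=-2483 / 22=-112.86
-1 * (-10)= 10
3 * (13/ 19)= 39/ 19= 2.05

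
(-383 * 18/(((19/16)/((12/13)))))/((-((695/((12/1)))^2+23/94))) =8958449664/5607846257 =1.60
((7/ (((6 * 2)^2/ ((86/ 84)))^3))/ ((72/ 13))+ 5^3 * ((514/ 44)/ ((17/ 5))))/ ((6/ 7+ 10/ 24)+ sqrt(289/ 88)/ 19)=7059012142723341797159/ 20819251812913053696-3472214531590428823 * sqrt(22)/ 641489551658385408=313.67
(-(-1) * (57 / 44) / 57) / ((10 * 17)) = 0.00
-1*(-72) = 72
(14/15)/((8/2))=7/30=0.23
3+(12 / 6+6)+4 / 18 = 101 / 9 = 11.22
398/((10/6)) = 1194/5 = 238.80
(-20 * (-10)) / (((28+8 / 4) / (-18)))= -120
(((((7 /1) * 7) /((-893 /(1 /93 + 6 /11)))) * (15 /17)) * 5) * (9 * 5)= -31366125 /5176721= -6.06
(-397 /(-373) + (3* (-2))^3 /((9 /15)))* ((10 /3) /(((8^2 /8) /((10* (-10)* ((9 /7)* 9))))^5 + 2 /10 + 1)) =-330347851533544921875 /331327423969738813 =-997.04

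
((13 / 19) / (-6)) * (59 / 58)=-767 / 6612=-0.12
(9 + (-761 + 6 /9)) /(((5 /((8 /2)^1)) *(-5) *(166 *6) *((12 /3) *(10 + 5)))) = 1127 /560250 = 0.00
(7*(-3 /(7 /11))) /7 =-33 /7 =-4.71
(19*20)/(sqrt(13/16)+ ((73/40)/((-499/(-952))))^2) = 2856171769235288000/90613207704469251 - 58901423100950000*sqrt(13)/90613207704469251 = 29.18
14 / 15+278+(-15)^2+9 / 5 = 7586 / 15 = 505.73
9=9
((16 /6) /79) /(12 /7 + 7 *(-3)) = -56 /31995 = -0.00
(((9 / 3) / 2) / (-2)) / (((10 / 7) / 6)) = -63 / 20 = -3.15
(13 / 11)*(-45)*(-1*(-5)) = -2925 / 11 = -265.91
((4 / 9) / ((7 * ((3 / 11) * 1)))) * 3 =44 / 63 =0.70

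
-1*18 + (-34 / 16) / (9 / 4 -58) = -8011 / 446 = -17.96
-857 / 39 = -21.97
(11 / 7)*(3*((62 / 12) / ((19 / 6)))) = 1023 / 133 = 7.69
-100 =-100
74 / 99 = 0.75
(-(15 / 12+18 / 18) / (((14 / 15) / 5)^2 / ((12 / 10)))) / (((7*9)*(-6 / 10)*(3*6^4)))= 625 / 1185408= 0.00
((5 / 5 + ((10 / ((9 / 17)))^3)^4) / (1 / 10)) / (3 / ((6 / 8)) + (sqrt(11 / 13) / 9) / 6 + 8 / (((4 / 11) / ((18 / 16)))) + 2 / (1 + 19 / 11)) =2679712717914564042406410090711400 / 3829902620596500411 - 1165244474459522564859072962000*sqrt(143) / 34469123585368503699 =699277430256669.08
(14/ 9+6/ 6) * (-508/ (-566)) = 2.29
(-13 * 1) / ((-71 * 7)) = 13 / 497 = 0.03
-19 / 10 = -1.90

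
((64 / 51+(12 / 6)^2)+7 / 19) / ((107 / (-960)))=-1743680 / 34561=-50.45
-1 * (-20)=20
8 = 8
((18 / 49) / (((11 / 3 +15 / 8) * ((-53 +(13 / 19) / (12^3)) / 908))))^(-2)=356228094947643961 / 459437739998183424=0.78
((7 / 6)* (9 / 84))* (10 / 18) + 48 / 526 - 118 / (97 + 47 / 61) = -9846073 / 9411192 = -1.05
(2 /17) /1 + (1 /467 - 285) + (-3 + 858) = 4526181 /7939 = 570.12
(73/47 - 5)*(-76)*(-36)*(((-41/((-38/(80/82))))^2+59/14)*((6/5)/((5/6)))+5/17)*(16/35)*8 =-25521112682496/92983625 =-274468.89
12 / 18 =0.67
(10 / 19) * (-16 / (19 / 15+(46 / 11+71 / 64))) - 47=-63530743 / 1315769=-48.28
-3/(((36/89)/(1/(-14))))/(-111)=-0.00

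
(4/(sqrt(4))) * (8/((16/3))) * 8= 24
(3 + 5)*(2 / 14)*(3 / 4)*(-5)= -30 / 7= -4.29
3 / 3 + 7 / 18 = 25 / 18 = 1.39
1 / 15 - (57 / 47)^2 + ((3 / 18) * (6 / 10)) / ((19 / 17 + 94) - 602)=-801941743 / 571048590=-1.40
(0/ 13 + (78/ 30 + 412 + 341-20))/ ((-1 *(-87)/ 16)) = 19616/ 145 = 135.28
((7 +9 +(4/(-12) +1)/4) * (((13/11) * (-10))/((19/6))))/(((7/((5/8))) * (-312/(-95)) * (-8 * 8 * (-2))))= -12125/946176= -0.01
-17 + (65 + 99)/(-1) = -181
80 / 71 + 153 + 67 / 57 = 155.30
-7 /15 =-0.47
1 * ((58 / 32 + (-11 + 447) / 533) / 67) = 22433 / 571376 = 0.04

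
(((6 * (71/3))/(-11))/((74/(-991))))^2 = 4950670321/165649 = 29886.51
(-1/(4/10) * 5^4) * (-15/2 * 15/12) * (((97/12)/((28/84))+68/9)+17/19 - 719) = -36674140625/3648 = -10053218.37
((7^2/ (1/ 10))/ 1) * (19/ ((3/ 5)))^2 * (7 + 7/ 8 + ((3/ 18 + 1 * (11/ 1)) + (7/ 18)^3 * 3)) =20651907500/ 2187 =9443030.41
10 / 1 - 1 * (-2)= 12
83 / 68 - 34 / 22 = -243 / 748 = -0.32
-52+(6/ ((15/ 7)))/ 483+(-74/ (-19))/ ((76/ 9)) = -12836351/ 249090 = -51.53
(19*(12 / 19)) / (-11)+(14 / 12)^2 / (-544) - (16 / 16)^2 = -450971 / 215424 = -2.09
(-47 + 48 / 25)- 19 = -1602 / 25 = -64.08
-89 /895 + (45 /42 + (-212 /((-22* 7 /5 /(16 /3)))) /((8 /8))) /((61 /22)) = 15508216 /1146495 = 13.53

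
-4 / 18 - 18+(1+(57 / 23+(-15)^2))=43523 / 207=210.26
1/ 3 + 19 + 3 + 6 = 85/ 3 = 28.33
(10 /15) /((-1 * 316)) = -1 /474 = -0.00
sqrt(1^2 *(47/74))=sqrt(3478)/74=0.80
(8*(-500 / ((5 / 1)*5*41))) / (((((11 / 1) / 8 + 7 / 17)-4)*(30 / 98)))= 30464 / 5289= 5.76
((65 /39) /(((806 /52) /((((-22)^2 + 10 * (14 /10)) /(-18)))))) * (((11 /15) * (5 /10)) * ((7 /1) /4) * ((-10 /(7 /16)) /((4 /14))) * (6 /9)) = 255640 /2511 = 101.81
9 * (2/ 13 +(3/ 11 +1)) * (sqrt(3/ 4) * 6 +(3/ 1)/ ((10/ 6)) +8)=5508 * sqrt(3)/ 143 +89964/ 715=192.54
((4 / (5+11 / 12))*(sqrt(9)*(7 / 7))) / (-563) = -144 / 39973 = -0.00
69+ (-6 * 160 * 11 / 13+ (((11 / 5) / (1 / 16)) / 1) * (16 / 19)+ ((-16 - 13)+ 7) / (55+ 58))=-99622771 / 139555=-713.86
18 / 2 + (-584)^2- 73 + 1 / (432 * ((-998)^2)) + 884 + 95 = 147141137037889 / 430273728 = 341971.00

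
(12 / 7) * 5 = 60 / 7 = 8.57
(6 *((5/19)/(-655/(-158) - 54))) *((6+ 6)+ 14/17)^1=-1033320/2544271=-0.41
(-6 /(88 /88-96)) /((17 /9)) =54 /1615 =0.03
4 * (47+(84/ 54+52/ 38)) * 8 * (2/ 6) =273184/ 513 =532.52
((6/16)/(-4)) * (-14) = 1.31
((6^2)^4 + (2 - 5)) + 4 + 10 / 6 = 1679618.67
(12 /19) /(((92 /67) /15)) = 3015 /437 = 6.90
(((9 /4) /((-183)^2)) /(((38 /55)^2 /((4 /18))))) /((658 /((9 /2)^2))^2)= 2205225 /74443816305152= 0.00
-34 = -34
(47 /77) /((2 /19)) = 893 /154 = 5.80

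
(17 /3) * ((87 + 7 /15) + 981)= 272459 /45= 6054.64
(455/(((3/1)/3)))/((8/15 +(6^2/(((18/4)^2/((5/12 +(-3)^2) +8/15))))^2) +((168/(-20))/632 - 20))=291154500/187757431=1.55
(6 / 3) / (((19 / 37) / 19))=74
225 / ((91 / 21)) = 675 / 13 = 51.92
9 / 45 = 1 / 5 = 0.20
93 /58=1.60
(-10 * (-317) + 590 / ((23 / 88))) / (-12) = -452.28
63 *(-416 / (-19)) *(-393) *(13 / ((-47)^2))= -133896672 / 41971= -3190.22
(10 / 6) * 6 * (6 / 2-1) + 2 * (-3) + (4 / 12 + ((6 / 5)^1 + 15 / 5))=278 / 15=18.53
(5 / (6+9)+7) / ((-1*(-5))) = 22 / 15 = 1.47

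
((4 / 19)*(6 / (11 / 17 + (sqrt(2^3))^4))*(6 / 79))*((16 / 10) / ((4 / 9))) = 44064 / 8247995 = 0.01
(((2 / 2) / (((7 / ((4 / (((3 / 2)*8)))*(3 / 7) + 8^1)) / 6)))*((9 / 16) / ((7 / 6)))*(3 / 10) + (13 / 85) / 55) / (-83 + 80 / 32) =-12986357 / 1032670100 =-0.01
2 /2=1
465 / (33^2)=155 / 363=0.43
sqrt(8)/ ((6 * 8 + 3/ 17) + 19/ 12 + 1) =408 * sqrt(2)/ 10355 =0.06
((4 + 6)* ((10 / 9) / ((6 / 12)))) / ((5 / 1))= 40 / 9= 4.44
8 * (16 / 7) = 128 / 7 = 18.29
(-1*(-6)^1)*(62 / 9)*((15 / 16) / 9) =4.31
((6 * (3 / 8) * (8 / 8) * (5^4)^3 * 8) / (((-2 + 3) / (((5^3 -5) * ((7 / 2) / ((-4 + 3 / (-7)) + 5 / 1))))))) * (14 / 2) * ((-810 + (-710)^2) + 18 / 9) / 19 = 11379363310546875000 / 19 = 598913858449835526.32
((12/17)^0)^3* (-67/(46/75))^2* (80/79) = 505012500/41791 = 12084.24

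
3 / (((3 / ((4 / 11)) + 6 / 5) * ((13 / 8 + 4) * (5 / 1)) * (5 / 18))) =64 / 1575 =0.04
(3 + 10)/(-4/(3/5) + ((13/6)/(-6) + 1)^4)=-21835008/10917599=-2.00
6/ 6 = 1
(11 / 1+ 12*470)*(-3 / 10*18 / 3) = -10171.80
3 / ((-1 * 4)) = -0.75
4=4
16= 16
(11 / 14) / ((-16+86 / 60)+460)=165 / 93541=0.00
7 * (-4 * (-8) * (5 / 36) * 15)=1400 / 3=466.67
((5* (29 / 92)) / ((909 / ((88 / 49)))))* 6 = 6380 / 341481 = 0.02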